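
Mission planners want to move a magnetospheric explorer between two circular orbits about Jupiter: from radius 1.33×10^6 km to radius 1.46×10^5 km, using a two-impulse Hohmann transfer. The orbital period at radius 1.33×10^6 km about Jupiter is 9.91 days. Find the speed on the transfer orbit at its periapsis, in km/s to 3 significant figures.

v = 39.5 km/s

From Kepler's third law T² = 4π²r³/μ at r = 1.33×10^6 km, T = 9.91 days = 9.91 × 86400 s = 8.56224×10^5 s: μ = 4π²r³/T² = 1.26689×10^8 km³/s².
Semi-major axis of the transfer orbit: a_t = (1.330×10^6 + 1.460×10^5)/2 = 7.380×10^5 km.
The periapsis of the transfer ellipse is at r = 1.460×10^5 km.
From the vis-viva equation, v = √[μ(2/r − 1/a_t)] = 39.54 km/s.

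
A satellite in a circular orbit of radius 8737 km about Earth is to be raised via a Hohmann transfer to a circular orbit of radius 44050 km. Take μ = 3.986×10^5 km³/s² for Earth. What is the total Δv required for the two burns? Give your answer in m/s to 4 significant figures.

Transfer-ellipse semi-major axis a_t = (r₁ + r₂)/2 = (8737 + 44050)/2 = 26393.5 km.
Circular speed at r₁: v₁ = √(μ/r₁) = √(3.986×10^5/8737) = 6.754 km/s.
Transfer-orbit speed at r₁ (v² = μ(2/r − 1/a)): v_p = √[μ(2/r₁ − 1/a_t)] = 8.726 km/s.
First burn Δv₁ = |v_p − v₁| = 1.972 km/s.
At r₂, v₂ = √(μ/r₂) = 3.008 km/s.
Transfer-orbit speed at r₂: v_a = √[μ(2/r₂ − 1/a_t)] = 1.731 km/s.
Second burn Δv₂ = |v₂ − v_a| = 1.277 km/s.
Total Δv = Δv₁ + Δv₂ = 3.249 km/s.

Δv = 3249 m/s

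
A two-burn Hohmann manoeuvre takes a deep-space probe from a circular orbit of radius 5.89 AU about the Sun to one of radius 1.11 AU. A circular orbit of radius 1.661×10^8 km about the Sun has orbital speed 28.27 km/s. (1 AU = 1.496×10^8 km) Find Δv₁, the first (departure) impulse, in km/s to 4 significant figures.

From the circular-orbit relation v² = μ/r at r = 1.661×10^8 km: μ = v²r = (28.27)² × 1.661×10^8 = 1.32746×10^11 km³/s².
In km: r₁ = 5.89 × 1.496×10^8 = 8.81144×10^8 km; r₂ = 1.11 × 1.496×10^8 = 1.66056×10^8 km.
Transfer-ellipse semi-major axis a_t = (r₁ + r₂)/2 = (8.81144×10^8 + 1.66056×10^8)/2 = 5.236×10^8 km.
On the circular orbit at r = 8.81144×10^8 km, v_c = √(μ/r) = 12.274 km/s.
Vis-viva on the transfer ellipse at r = 8.81144×10^8 km gives v_t = √[μ(2/r − 1/a_t)] = 6.9122 km/s.
Δv₁ = |v_t − v_c| = |6.9122 − 12.274| = 5.362 km/s.

Δv₁ = 5.362 km/s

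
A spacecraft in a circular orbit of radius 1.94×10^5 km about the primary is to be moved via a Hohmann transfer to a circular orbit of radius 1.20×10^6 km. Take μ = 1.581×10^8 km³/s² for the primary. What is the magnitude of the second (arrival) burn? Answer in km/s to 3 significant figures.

Δv₂ = 5.42 km/s

Semi-major axis of the transfer orbit: a_t = (1.940×10^5 + 1.200×10^6)/2 = 6.970×10^5 km.
On the circular orbit at r = 1.200×10^6 km, v_c = √(μ/r) = 11.4782 km/s.
Transfer-orbit speed at the same r (vis-viva, a = a_t): v_t = √[μ(2/r − 1/a_t)] = 6.05564 km/s.
Δv₂ = |v_t − v_c| = |6.05564 − 11.4782| = 5.423 km/s.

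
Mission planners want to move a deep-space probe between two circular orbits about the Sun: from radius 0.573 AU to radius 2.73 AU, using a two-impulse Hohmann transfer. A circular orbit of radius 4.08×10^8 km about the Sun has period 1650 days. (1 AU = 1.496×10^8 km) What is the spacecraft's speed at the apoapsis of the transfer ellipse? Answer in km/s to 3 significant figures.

From Kepler's third law T² = 4π²r³/μ at r = 4.08×10^8 km, T = 1650 days = 1650 × 86400 s = 1.4256×10^8 s: μ = 4π²r³/T² = 1.31930×10^11 km³/s².
In km: r₁ = 0.573 × 1.496×10^8 = 8.57208×10^7 km; r₂ = 2.73 × 1.496×10^8 = 4.08408×10^8 km.
Transfer-ellipse semi-major axis a_t = (r₁ + r₂)/2 = (8.57208×10^7 + 4.08408×10^8)/2 = 2.470644×10^8 km.
The apoapsis of the transfer ellipse is at r = 4.08408×10^8 km.
Vis-viva: v = √[μ(2/r − 1/a_t)] = √[1.31930×10^11 × (2/4.08408×10^8 − 1/2.470644×10^8)] = 10.59 km/s.

v = 10.6 km/s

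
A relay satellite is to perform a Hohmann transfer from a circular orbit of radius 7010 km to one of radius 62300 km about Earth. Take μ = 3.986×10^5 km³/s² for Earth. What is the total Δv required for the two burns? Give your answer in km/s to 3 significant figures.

Semi-major axis of the transfer orbit: a_t = (7010 + 62300)/2 = 34655 km.
Circular speed at r₁: v₁ = √(μ/r₁) = √(3.986×10^5/7010) = 7.54066 km/s.
Transfer-orbit speed at r₁ (vis-viva equation): v_p = √[μ(2/r₁ − 1/a_t)] = 10.1105 km/s.
First burn Δv₁ = |v_p − v₁| = 2.570 km/s.
Circular speed at r₂: v₂ = √(μ/r₂) = 2.5294 km/s.
Transfer-orbit speed at r₂: v_a = √[μ(2/r₂ − 1/a_t)] = 1.1376 km/s.
Second burn Δv₂ = |v₂ − v_a| = 1.392 km/s.
Total Δv = Δv₁ + Δv₂ = 3.962 km/s.

Δv = 3.96 km/s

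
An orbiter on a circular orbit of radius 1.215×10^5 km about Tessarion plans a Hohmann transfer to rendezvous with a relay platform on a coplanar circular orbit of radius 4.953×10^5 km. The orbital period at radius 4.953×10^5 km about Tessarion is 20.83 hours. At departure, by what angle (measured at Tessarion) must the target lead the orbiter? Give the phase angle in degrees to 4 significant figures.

φ = 91.56°

From Kepler's third law T² = 4π²r³/μ at r = 4.953×10^5 km, T = 20.83 hours = 20.83 × 3600 s = 74988 s: μ = 4π²r³/T² = 8.53063×10^8 km³/s².
Semi-major axis of the transfer orbit: a_t = (1.215×10^5 + 4.953×10^5)/2 = 3.084×10^5 km.
The half-period of the transfer ellipse is t = π√(a_t³/μ) = 18421.7 s.
The target's mean motion on its circular orbit is ω₂ = √(μ/r₂³) = 8.37892×10^-5 rad/s.
Angle swept by the target during transfer: ω₂·t = 1.5435 rad = 88.44°.
The orbiter traverses 180° on the transfer ellipse, so the target must lead by 180° − 88.44° = 91.56°.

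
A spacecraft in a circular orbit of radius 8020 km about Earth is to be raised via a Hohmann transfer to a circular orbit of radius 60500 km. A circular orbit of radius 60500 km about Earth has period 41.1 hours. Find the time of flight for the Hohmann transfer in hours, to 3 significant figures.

From Kepler's third law T² = 4π²r³/μ at r = 60500 km, T = 41.1 hours = 41.1 × 3600 s = 1.4796×10^5 s: μ = 4π²r³/T² = 3.99335×10^5 km³/s².
The Hohmann ellipse has a_t = (r₁ + r₂)/2 = 34260 km.
Half the transfer-orbit period gives t = π√(a_t³/μ) = 31530 s.
Converting: 31530 s ÷ 3600 s/hour = 8.76 hours.

t = 8.76 hours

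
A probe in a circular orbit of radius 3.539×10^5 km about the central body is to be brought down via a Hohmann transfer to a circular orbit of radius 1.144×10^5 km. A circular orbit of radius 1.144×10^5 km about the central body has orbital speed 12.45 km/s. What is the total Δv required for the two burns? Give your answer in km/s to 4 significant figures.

Δv = 4.987 km/s

From the circular-orbit relation v² = μ/r at r = 1.144×10^5 km: μ = v²r = (12.45)² × 1.144×10^5 = 1.77323×10^7 km³/s².
Transfer-ellipse semi-major axis a_t = (r₁ + r₂)/2 = (3.539×10^5 + 1.144×10^5)/2 = 2.3415×10^5 km.
Circular speed at r₁: v₁ = √(μ/r₁) = √(1.77323×10^7/3.539×10^5) = 7.079 km/s.
On the transfer ellipse at r₁, vis-viva gives v_a = √[μ(2/r₁ − 1/a_t)] = 4.948 km/s.
First burn Δv₁ = |v_a − v₁| = 2.131 km/s.
At r₂, v₂ = √(μ/r₂) = 12.450 km/s.
Transfer-orbit speed at r₂: v_p = √[μ(2/r₂ − 1/a_t)] = 15.306 km/s.
Second burn Δv₂ = |v₂ − v_p| = 2.856 km/s.
Δv = Δv₁ + Δv₂ = 2.131 + 2.856 = 4.987 km/s.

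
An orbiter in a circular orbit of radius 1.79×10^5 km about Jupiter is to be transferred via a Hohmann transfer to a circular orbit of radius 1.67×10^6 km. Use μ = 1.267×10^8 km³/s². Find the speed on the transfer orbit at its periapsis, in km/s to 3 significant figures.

v = 35.8 km/s

Transfer-ellipse semi-major axis a_t = (r₁ + r₂)/2 = (1.790×10^5 + 1.670×10^6)/2 = 9.245×10^5 km.
At periapsis, r = 1.790×10^5 km.
Applying v² = μ(2/r − 1/a_t): v = 35.76 km/s.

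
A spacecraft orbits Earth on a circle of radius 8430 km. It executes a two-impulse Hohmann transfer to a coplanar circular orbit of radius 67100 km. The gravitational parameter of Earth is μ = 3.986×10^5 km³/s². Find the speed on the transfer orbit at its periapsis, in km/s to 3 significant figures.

Transfer-ellipse semi-major axis a_t = (r₁ + r₂)/2 = (8430 + 67100)/2 = 37765 km.
The periapsis of the transfer ellipse is at r = 8430 km.
Applying v² = μ(2/r − 1/a_t): v = 9.166 km/s.

v = 9.17 km/s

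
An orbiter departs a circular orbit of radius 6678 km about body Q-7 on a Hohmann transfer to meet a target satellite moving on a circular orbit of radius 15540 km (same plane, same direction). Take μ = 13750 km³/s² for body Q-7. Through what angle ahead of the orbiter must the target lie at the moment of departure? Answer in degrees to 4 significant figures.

φ = 71.21°

Transfer-ellipse semi-major axis a_t = (r₁ + r₂)/2 = (6678 + 15540)/2 = 11109 km.
The half-period of the transfer ellipse is t = π√(a_t³/μ) = 31370 s.
Target angular speed ω₂ = √(μ/r₂³) = 6.053×10^-5 rad/s.
Angle swept by the target during transfer: ω₂·t = 1.8988 rad = 108.79°.
Arrival is 180° from departure on the ellipse, so φ = 180° − 108.79° = 71.21°.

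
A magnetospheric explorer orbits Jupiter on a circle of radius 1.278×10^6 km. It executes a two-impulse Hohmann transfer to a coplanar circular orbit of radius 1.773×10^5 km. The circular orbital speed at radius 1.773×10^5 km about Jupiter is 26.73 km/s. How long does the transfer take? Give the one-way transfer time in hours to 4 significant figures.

t = 48.13 hours

From the circular-orbit relation v² = μ/r at r = 1.773×10^5 km: μ = v²r = (26.73)² × 1.773×10^5 = 1.26680×10^8 km³/s².
Semi-major axis of the transfer orbit: a_t = (1.278×10^6 + 1.773×10^5)/2 = 7.2765×10^5 km.
Transfer time t = π√(a_t³/μ) = π√((7.2765×10^5)³ / 1.26680×10^8) = 1.73253×10^5 s.
Converting: 1.73253×10^5 s ÷ 3600 s/hour = 48.13 hours.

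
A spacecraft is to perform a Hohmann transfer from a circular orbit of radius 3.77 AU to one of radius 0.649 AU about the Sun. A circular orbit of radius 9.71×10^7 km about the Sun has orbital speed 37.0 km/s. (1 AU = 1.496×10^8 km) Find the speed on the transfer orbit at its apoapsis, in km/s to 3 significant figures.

v = 8.32 km/s

From the circular-orbit relation v² = μ/r at r = 9.71×10^7 km: μ = v²r = (37.0)² × 9.71×10^7 = 1.32930×10^11 km³/s².
In km: r₁ = 3.77 × 1.496×10^8 = 5.63992×10^8 km; r₂ = 0.649 × 1.496×10^8 = 9.70904×10^7 km.
The Hohmann ellipse has a_t = (r₁ + r₂)/2 = 3.305412×10^8 km.
At apoapsis, r = 5.63992×10^8 km.
Vis-viva: v = √[μ(2/r − 1/a_t)] = √[1.32930×10^11 × (2/5.63992×10^8 − 1/3.305412×10^8)] = 8.321 km/s.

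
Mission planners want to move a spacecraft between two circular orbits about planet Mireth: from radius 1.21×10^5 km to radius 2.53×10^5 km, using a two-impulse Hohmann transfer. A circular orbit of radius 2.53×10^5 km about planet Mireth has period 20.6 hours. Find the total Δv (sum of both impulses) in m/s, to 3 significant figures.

Δv = 9250 m/s

From Kepler's third law T² = 4π²r³/μ at r = 2.53×10^5 km, T = 20.6 hours = 20.6 × 3600 s = 74160 s: μ = 4π²r³/T² = 1.16247×10^8 km³/s².
The Hohmann ellipse has a_t = (r₁ + r₂)/2 = 1.870×10^5 km.
Circular speed at r₁: v₁ = √(μ/r₁) = √(1.16247×10^8/1.210×10^5) = 30.9955 km/s.
On the transfer ellipse at r₁, vis-viva equation gives v_p = √[μ(2/r₁ − 1/a_t)] = 36.0527 km/s.
First burn Δv₁ = |v_p − v₁| = 5.057 km/s.
Circular speed at r₂: v₂ = √(μ/r₂) = 21.4354 km/s.
Transfer-orbit speed at r₂: v_a = √[μ(2/r₂ − 1/a_t)] = 17.2426 km/s.
Second burn Δv₂ = |v₂ − v_a| = 4.193 km/s.
Total Δv = Δv₁ + Δv₂ = 9.250 km/s.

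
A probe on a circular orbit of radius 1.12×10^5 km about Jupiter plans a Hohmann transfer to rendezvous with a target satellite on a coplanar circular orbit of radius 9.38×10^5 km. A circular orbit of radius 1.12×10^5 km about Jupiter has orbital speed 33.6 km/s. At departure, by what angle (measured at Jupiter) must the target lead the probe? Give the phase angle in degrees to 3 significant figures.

From the circular-orbit relation v² = μ/r at r = 1.12×10^5 km: μ = v²r = (33.6)² × 1.12×10^5 = 1.26444×10^8 km³/s².
Semi-major axis of the transfer orbit: a_t = (1.120×10^5 + 9.380×10^5)/2 = 5.250×10^5 km.
The half-period of the transfer ellipse is t = π√(a_t³/μ) = 1.0628×10^5 s.
Target angular speed ω₂ = √(μ/r₂³) = 1.2378×10^-5 rad/s.
Angle swept by the target during transfer: ω₂·t = 1.3155 rad = 75.37°.
Arrival is 180° from departure on the ellipse, so φ = 180° − 75.37° = 105°.

φ = 105°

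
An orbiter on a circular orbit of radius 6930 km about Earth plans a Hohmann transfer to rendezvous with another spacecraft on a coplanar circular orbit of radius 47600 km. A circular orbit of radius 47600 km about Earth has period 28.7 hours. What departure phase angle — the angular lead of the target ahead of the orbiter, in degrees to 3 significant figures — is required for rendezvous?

From Kepler's third law T² = 4π²r³/μ at r = 47600 km, T = 28.7 hours = 28.7 × 3600 s = 1.0332×10^5 s: μ = 4π²r³/T² = 3.98852×10^5 km³/s².
The Hohmann ellipse has a_t = (r₁ + r₂)/2 = 27265 km.
The half-period of the transfer ellipse is t = π√(a_t³/μ) = 22395 s.
Target angular speed ω₂ = √(μ/r₂³) = 6.0813×10^-5 rad/s.
Angle swept by the target during transfer: ω₂·t = 1.3619 rad = 78.03°.
The orbiter traverses 180° on the transfer ellipse, so the target must lead by 180° − 78.03° = 102°.

φ = 102°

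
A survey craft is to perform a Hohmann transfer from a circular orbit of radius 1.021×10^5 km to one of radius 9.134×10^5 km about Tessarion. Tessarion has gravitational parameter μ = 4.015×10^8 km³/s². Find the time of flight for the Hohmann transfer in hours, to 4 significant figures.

t = 15.76 hours

The Hohmann ellipse has a_t = (r₁ + r₂)/2 = 5.0775×10^5 km.
Half the transfer-orbit period gives t = π√(a_t³/μ) = 56730 s.
Converting: 56730 s ÷ 3600 s/hour = 15.76 hours.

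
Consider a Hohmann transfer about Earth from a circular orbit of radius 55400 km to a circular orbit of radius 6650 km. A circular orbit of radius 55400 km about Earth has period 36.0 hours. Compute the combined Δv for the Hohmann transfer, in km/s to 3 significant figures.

From Kepler's third law T² = 4π²r³/μ at r = 55400 km, T = 36.0 hours = 36.0 × 3600 s = 1.296×10^5 s: μ = 4π²r³/T² = 3.99649×10^5 km³/s².
Semi-major axis of the transfer orbit: a_t = (55400 + 6650)/2 = 31025 km.
At r₁ the circular-orbit speed is v₁ = √(μ/r₁) = 2.6859 km/s.
On the transfer ellipse at r₁, vis-viva equation gives v_a = √[μ(2/r₁ − 1/a_t)] = 1.2435 km/s.
First burn Δv₁ = |v_a − v₁| = 1.442 km/s.
Circular speed at r₂: v₂ = √(μ/r₂) = 7.7523 km/s.
Transfer-orbit speed at r₂: v_p = √[μ(2/r₂ − 1/a_t)] = 10.359 km/s.
Second burn Δv₂ = |v₂ − v_p| = 2.607 km/s.
Δv = Δv₁ + Δv₂ = 1.442 + 2.607 = 4.049 km/s.

Δv = 4.05 km/s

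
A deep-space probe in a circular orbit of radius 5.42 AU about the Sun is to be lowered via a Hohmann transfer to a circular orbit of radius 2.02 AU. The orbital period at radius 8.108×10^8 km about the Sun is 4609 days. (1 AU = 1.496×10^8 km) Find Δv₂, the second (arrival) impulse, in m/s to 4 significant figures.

Δv₂ = 4339 m/s

From Kepler's third law T² = 4π²r³/μ at r = 8.108×10^8 km, T = 4609 days = 4609 × 86400 s = 3.982176×10^8 s: μ = 4π²r³/T² = 1.32697×10^11 km³/s².
In km: r₁ = 5.42 × 1.496×10^8 = 8.10832×10^8 km; r₂ = 2.02 × 1.496×10^8 = 3.02192×10^8 km.
The Hohmann ellipse has a_t = (r₁ + r₂)/2 = 5.56512×10^8 km.
On the circular orbit at r = 3.02192×10^8 km, v_c = √(μ/r) = 20.955 km/s.
Vis-viva on the transfer ellipse at r = 3.02192×10^8 km gives v_t = √[μ(2/r − 1/a_t)] = 25.294 km/s.
Δv₂ = |v_t − v_c| = |25.294 − 20.955| = 4.339 km/s.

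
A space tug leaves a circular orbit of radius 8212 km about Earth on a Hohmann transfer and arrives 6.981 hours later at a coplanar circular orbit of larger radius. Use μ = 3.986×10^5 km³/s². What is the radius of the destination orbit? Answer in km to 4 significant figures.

Transfer time t = 6.981 hours = 25131.6 s, and t = π√(a_t³/μ).
So a_t = (μ t²/π²)^(1/3) = (3.986×10^5 × (25131.6)² / π²)^(1/3) = 29437 km.
Since a_t = (r₁ + r₂)/2, r₂ = 2a_t − r₁ = 2×29437 − 8212 = 50662 km.

r₂ = 50660 km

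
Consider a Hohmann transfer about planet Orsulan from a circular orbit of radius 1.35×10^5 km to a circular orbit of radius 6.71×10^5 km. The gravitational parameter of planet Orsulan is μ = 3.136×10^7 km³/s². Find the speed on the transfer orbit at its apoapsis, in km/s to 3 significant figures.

v = 3.96 km/s

Semi-major axis of the transfer orbit: a_t = (1.350×10^5 + 6.710×10^5)/2 = 4.030×10^5 km.
At apoapsis, r = 6.710×10^5 km.
Vis-viva: v = √[μ(2/r − 1/a_t)] = √[3.136×10^7 × (2/6.710×10^5 − 1/4.030×10^5)] = 3.957 km/s.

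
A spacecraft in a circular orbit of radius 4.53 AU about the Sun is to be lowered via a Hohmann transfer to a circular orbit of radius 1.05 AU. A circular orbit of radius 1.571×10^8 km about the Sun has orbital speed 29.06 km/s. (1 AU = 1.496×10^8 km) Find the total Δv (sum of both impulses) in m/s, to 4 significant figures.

Δv = 13380 m/s

From the circular-orbit relation v² = μ/r at r = 1.571×10^8 km: μ = v²r = (29.06)² × 1.571×10^8 = 1.32668×10^11 km³/s².
In km: r₁ = 4.53 × 1.496×10^8 = 6.77688×10^8 km; r₂ = 1.05 × 1.496×10^8 = 1.5708×10^8 km.
The Hohmann ellipse has a_t = (r₁ + r₂)/2 = 4.17384×10^8 km.
At r₁ the circular-orbit speed is v₁ = √(μ/r₁) = 13.9916 km/s.
Transfer-orbit speed at r₁ (vis-viva): v_a = √[μ(2/r₁ − 1/a_t)] = 8.58344 km/s.
First burn Δv₁ = |v_a − v₁| = 5.408 km/s.
Circular speed at r₂: v₂ = √(μ/r₂) = 29.06 km/s.
Transfer-orbit speed at r₂: v_p = √[μ(2/r₂ − 1/a_t)] = 37.03 km/s.
Second burn Δv₂ = |v₂ − v_p| = 7.970 km/s.
Total Δv = Δv₁ + Δv₂ = 13.38 km/s.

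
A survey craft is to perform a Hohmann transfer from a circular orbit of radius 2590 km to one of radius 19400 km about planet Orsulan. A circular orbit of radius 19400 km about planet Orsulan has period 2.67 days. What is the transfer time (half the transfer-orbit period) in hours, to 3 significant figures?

t = 13.7 hours

From Kepler's third law T² = 4π²r³/μ at r = 19400 km, T = 2.67 days = 2.67 × 86400 s = 2.30688×10^5 s: μ = 4π²r³/T² = 5416.45 km³/s².
Semi-major axis of the transfer orbit: a_t = (2590 + 19400)/2 = 10995 km.
Transfer time t = π√(a_t³/μ) = π√((10995)³ / 5416.45) = 49210 s.
Converting: 49210 s ÷ 3600 s/hour = 13.7 hours.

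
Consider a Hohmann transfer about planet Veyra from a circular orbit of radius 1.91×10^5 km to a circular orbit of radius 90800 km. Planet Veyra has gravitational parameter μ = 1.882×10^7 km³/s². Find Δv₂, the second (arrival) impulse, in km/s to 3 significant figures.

Semi-major axis of the transfer orbit: a_t = (1.910×10^5 + 90800)/2 = 1.409×10^5 km.
Circular speed at r = 90800 km: v_c = √(μ/r) = 14.397 km/s.
Transfer-orbit speed at the same r (vis-viva, a = a_t): v_t = √[μ(2/r − 1/a_t)] = 16.762 km/s.
Δv₂ = |v_t − v_c| = |16.762 − 14.397| = 2.365 km/s.

Δv₂ = 2.37 km/s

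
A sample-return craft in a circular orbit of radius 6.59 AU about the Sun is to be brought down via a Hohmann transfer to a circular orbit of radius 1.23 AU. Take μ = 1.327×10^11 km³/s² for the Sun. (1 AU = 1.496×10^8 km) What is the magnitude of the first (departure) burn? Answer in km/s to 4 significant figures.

Δv₁ = 5.095 km/s

In km: r₁ = 6.59 × 1.496×10^8 = 9.85864×10^8 km; r₂ = 1.23 × 1.496×10^8 = 1.84008×10^8 km.
Semi-major axis of the transfer orbit: a_t = (9.85864×10^8 + 1.84008×10^8)/2 = 5.84936×10^8 km.
Circular speed at r = 9.85864×10^8 km: v_c = √(μ/r) = 11.602 km/s.
Transfer-orbit speed at the same r (vis-viva, a = a_t): v_t = √[μ(2/r − 1/a_t)] = 6.5072 km/s.
Δv₁ = |v_t − v_c| = |6.5072 − 11.602| = 5.095 km/s.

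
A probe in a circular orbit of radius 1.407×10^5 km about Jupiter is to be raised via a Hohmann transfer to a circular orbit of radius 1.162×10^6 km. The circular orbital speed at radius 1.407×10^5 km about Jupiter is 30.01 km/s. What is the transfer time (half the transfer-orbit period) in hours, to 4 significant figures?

From the circular-orbit relation v² = μ/r at r = 1.407×10^5 km: μ = v²r = (30.01)² × 1.407×10^5 = 1.26714×10^8 km³/s².
Transfer-ellipse semi-major axis a_t = (r₁ + r₂)/2 = (1.407×10^5 + 1.162×10^6)/2 = 6.5135×10^5 km.
Half the transfer-orbit period gives t = π√(a_t³/μ) = 1.467×10^5 s.
Converting: 1.467×10^5 s ÷ 3600 s/hour = 40.75 hours.

t = 40.75 hours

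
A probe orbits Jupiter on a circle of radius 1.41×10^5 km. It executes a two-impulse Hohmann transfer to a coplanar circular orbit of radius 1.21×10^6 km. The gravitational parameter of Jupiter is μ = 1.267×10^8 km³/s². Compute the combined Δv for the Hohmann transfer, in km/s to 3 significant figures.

Δv = 15.7 km/s

Semi-major axis of the transfer orbit: a_t = (1.410×10^5 + 1.210×10^6)/2 = 6.755×10^5 km.
At r₁ the circular-orbit speed is v₁ = √(μ/r₁) = 29.98 km/s.
On the transfer ellipse at r₁, vis-viva gives v_p = √[μ(2/r₁ − 1/a_t)] = 40.12 km/s.
First burn Δv₁ = |v_p − v₁| = 10.14 km/s.
At r₂, v₂ = √(μ/r₂) = 10.233 km/s.
Transfer-orbit speed at r₂: v_a = √[μ(2/r₂ − 1/a_t)] = 4.6751 km/s.
Second burn Δv₂ = |v₂ − v_a| = 5.558 km/s.
Δv = Δv₁ + Δv₂ = 10.14 + 5.558 = 15.70 km/s.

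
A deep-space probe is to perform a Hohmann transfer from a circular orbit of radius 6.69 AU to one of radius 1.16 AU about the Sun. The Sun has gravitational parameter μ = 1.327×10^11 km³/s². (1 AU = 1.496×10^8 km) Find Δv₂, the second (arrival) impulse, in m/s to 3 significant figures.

Δv₂ = 8450 m/s

In km: r₁ = 6.69 × 1.496×10^8 = 1.000824×10^9 km; r₂ = 1.16 × 1.496×10^8 = 1.73536×10^8 km.
Semi-major axis of the transfer orbit: a_t = (1.000824×10^9 + 1.73536×10^8)/2 = 5.8718×10^8 km.
Circular speed at r = 1.73536×10^8 km: v_c = √(μ/r) = 27.653 km/s.
Transfer-orbit speed at the same r (vis-viva, a = a_t): v_t = √[μ(2/r − 1/a_t)] = 36.102 km/s.
Δv₂ = |v_t − v_c| = |36.102 − 27.653| = 8.449 km/s.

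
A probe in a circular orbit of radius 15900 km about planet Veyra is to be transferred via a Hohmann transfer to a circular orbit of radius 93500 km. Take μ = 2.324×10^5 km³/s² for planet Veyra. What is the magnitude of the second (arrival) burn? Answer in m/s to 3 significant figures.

Δv₂ = 727 m/s

Transfer-ellipse semi-major axis a_t = (r₁ + r₂)/2 = (15900 + 93500)/2 = 54700 km.
Circular speed at r = 93500 km: v_c = √(μ/r) = 1.5766 km/s.
Transfer-orbit speed at the same r (vis-viva, a = a_t): v_t = √[μ(2/r − 1/a_t)] = 0.85000 km/s.
Δv₂ = |v_t − v_c| = |0.85000 − 1.5766| = 0.7266 km/s.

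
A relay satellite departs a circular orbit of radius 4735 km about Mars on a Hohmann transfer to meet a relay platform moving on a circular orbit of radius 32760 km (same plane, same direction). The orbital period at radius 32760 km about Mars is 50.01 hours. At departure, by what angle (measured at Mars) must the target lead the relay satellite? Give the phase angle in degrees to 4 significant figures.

From Kepler's third law T² = 4π²r³/μ at r = 32760 km, T = 50.01 hours = 50.01 × 3600 s = 1.80036×10^5 s: μ = 4π²r³/T² = 42822.6 km³/s².
The Hohmann ellipse has a_t = (r₁ + r₂)/2 = 18747.5 km.
Transfer time t = π√(a_t³/μ) = 38970 s.
Target angular speed ω₂ = √(μ/r₂³) = 3.490×10^-5 rad/s.
Angle swept by the target during transfer: ω₂·t = 1.360 rad = 77.92°.
The relay satellite traverses 180° on the transfer ellipse, so the target must lead by 180° − 77.92° = 102.1°.

φ = 102.1°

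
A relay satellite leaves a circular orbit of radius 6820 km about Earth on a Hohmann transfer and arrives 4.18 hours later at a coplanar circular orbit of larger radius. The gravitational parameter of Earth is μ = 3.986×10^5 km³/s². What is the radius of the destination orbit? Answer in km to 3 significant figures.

r₂ = 35000 km

Transfer time t = 4.18 hours = 15048 s, and t = π√(a_t³/μ).
So a_t = (μ t²/π²)^(1/3) = (3.986×10^5 × (15048)² / π²)^(1/3) = 20912 km.
Since a_t = (r₁ + r₂)/2, r₂ = 2a_t − r₁ = 2×20912 − 6820 = 35004 km.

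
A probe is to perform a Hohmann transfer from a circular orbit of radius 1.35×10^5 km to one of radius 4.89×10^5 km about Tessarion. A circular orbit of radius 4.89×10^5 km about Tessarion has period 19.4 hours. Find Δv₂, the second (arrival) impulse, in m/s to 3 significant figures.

From Kepler's third law T² = 4π²r³/μ at r = 4.89×10^5 km, T = 19.4 hours = 19.4 × 3600 s = 69840 s: μ = 4π²r³/T² = 9.46407×10^8 km³/s².
The Hohmann ellipse has a_t = (r₁ + r₂)/2 = 3.120×10^5 km.
Circular speed at r = 4.890×10^5 km: v_c = √(μ/r) = 43.99 km/s.
Transfer-orbit speed at the same r (vis-viva, a = a_t): v_t = √[μ(2/r − 1/a_t)] = 28.94 km/s.
Δv₂ = |v_t − v_c| = |28.94 − 43.99| = 15.05 km/s.

Δv₂ = 15100 m/s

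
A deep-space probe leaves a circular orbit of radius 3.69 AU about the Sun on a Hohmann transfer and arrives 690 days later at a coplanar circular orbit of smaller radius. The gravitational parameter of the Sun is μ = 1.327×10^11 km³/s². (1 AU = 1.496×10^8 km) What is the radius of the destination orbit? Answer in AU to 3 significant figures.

r₂ = 1.16 AU

In km: r₁ = 3.69 × 1.496×10^8 = 5.52024×10^8 km.
Transfer time t = 690 days = 5.9616×10^7 s, and t = π√(a_t³/μ).
So a_t = (μ t²/π²)^(1/3) = (1.327×10^11 × (5.9616×10^7)² / π²)^(1/3) = 3.6288×10^8 km.
Since a_t = (r₁ + r₂)/2, r₂ = 2a_t − r₁ = 2×3.6288×10^8 − 5.52024×10^8 = 1.73736×10^8 km.
In AU: r₂ = 1.73736×10^8 / 1.496×10^8 = 1.16 AU.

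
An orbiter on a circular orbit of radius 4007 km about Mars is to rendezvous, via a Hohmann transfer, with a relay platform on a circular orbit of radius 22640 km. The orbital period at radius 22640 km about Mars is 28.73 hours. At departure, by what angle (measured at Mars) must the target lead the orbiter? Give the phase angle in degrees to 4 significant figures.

φ = 98.74°

From Kepler's third law T² = 4π²r³/μ at r = 22640 km, T = 28.73 hours = 28.73 × 3600 s = 1.03428×10^5 s: μ = 4π²r³/T² = 42826.5 km³/s².
The Hohmann ellipse has a_t = (r₁ + r₂)/2 = 13323.5 km.
The half-period of the transfer ellipse is t = π√(a_t³/μ) = 23346.5 s.
Target angular speed ω₂ = √(μ/r₂³) = 6.07494×10^-5 rad/s.
Angle swept by the target during transfer: ω₂·t = 1.4183 rad = 81.26°.
Arrival is 180° from departure on the ellipse, so φ = 180° − 81.26° = 98.74°.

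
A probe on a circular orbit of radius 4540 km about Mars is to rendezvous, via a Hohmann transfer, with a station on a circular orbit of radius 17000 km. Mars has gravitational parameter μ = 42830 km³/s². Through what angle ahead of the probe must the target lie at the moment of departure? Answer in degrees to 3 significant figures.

φ = 89.2°

Semi-major axis of the transfer orbit: a_t = (4540 + 17000)/2 = 10770 km.
The half-period of the transfer ellipse is t = π√(a_t³/μ) = 16967 s.
Target angular speed ω₂ = √(μ/r₂³) = 9.3369×10^-5 rad/s.
Angle swept by the target during transfer: ω₂·t = 1.5842 rad = 90.77°.
The probe traverses 180° on the transfer ellipse, so the target must lead by 180° − 90.77° = 89.2°.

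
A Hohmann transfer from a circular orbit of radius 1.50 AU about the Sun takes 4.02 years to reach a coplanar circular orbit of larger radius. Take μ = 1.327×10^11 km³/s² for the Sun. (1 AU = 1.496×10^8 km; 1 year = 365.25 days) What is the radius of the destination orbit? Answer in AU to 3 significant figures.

In km: r₁ = 1.50 × 1.496×10^8 = 2.244×10^8 km.
Transfer time t = 4.02 years × 365.25 × 86400 s = 1.26861552×10^8 s, and t = π√(a_t³/μ).
So a_t = (μ t²/π²)^(1/3) = (1.327×10^11 × (1.26861552×10^8)² / π²)^(1/3) = 6.0036×10^8 km.
Since a_t = (r₁ + r₂)/2, r₂ = 2a_t − r₁ = 2×6.0036×10^8 − 2.244×10^8 = 9.7632×10^8 km.
In AU: r₂ = 9.7632×10^8 / 1.496×10^8 = 6.53 AU.

r₂ = 6.53 AU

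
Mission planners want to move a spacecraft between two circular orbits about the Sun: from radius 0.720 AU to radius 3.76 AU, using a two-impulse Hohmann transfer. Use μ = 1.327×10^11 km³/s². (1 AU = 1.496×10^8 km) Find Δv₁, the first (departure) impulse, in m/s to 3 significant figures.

Δv₁ = 10400 m/s

In km: r₁ = 0.720 × 1.496×10^8 = 1.07712×10^8 km; r₂ = 3.76 × 1.496×10^8 = 5.62496×10^8 km.
The Hohmann ellipse has a_t = (r₁ + r₂)/2 = 3.35104×10^8 km.
Circular speed at r = 1.07712×10^8 km: v_c = √(μ/r) = 35.10 km/s.
Vis-viva on the transfer ellipse at r = 1.07712×10^8 km gives v_t = √[μ(2/r − 1/a_t)] = 45.48 km/s.
Δv₁ = |v_t − v_c| = |45.48 − 35.10| = 10.38 km/s.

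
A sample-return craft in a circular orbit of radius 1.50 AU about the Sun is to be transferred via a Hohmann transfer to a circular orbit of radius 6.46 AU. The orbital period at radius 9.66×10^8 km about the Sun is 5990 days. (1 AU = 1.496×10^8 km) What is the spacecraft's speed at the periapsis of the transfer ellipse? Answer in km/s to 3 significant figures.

From Kepler's third law T² = 4π²r³/μ at r = 9.66×10^8 km, T = 5990 days = 5990 × 86400 s = 5.17536×10^8 s: μ = 4π²r³/T² = 1.32865×10^11 km³/s².
In km: r₁ = 1.50 × 1.496×10^8 = 2.244×10^8 km; r₂ = 6.46 × 1.496×10^8 = 9.66416×10^8 km.
The Hohmann ellipse has a_t = (r₁ + r₂)/2 = 5.95408×10^8 km.
At periapsis, r = 2.244×10^8 km.
Applying v² = μ(2/r − 1/a_t): v = 31.00 km/s.

v = 31.0 km/s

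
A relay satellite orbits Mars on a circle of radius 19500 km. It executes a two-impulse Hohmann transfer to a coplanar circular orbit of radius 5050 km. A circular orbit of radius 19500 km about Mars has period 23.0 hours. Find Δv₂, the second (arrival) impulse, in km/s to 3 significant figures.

From Kepler's third law T² = 4π²r³/μ at r = 19500 km, T = 23.0 hours = 23.0 × 3600 s = 82800 s: μ = 4π²r³/T² = 42697.5 km³/s².
Transfer-ellipse semi-major axis a_t = (r₁ + r₂)/2 = (19500 + 5050)/2 = 12275 km.
Circular speed at r = 5050 km: v_c = √(μ/r) = 2.9077 km/s.
Vis-viva on the transfer ellipse at r = 5050 km gives v_t = √[μ(2/r − 1/a_t)] = 3.6649 km/s.
Δv₂ = |v_t − v_c| = |3.6649 − 2.9077| = 0.7572 km/s.

Δv₂ = 0.757 km/s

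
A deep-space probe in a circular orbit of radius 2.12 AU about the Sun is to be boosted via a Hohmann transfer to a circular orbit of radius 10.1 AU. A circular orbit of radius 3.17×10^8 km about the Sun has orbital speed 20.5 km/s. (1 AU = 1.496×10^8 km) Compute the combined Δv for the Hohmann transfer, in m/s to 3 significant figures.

From the circular-orbit relation v² = μ/r at r = 3.17×10^8 km: μ = v²r = (20.5)² × 3.17×10^8 = 1.33219×10^11 km³/s².
In km: r₁ = 2.12 × 1.496×10^8 = 3.17152×10^8 km; r₂ = 10.1 × 1.496×10^8 = 1.51096×10^9 km.
The Hohmann ellipse has a_t = (r₁ + r₂)/2 = 9.14056×10^8 km.
At r₁ the circular-orbit speed is v₁ = √(μ/r₁) = 20.49509 km/s.
On the transfer ellipse at r₁, v² = μ(2/r − 1/a) gives v_p = √[μ(2/r₁ − 1/a_t)] = 26.35056 km/s.
First burn Δv₁ = |v_p − v₁| = 5.855 km/s.
At r₂, v₂ = √(μ/r₂) = 9.390 km/s.
Transfer-orbit speed at r₂: v_a = √[μ(2/r₂ − 1/a_t)] = 5.531 km/s.
Second burn Δv₂ = |v₂ − v_a| = 3.859 km/s.
Total Δv = Δv₁ + Δv₂ = 9.714 km/s.

Δv = 9710 m/s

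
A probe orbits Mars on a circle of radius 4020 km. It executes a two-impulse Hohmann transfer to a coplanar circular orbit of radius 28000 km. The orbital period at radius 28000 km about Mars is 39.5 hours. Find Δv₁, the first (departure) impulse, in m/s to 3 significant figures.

Δv₁ = 1050 m/s

From Kepler's third law T² = 4π²r³/μ at r = 28000 km, T = 39.5 hours = 39.5 × 3600 s = 1.422×10^5 s: μ = 4π²r³/T² = 42858.3 km³/s².
Transfer-ellipse semi-major axis a_t = (r₁ + r₂)/2 = (4020 + 28000)/2 = 16010 km.
On the circular orbit at r = 4020 km, v_c = √(μ/r) = 3.265 km/s.
Vis-viva on the transfer ellipse at r = 4020 km gives v_t = √[μ(2/r − 1/a_t)] = 4.318 km/s.
Δv₁ = |v_t − v_c| = |4.318 − 3.265| = 1.053 km/s.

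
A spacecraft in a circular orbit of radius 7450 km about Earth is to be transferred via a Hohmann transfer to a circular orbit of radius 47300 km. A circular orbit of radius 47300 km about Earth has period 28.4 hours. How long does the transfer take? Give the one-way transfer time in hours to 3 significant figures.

t = 6.25 hours

From Kepler's third law T² = 4π²r³/μ at r = 47300 km, T = 28.4 hours = 28.4 × 3600 s = 1.0224×10^5 s: μ = 4π²r³/T² = 3.99670×10^5 km³/s².
Transfer-ellipse semi-major axis a_t = (r₁ + r₂)/2 = (7450 + 47300)/2 = 27375 km.
Half the transfer-orbit period gives t = π√(a_t³/μ) = 22510 s.
Converting: 22510 s ÷ 3600 s/hour = 6.25 hours.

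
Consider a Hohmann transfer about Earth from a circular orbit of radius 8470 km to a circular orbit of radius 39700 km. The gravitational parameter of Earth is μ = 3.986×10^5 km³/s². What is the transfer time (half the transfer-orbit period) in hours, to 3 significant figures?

t = 5.17 hours

Semi-major axis of the transfer orbit: a_t = (8470 + 39700)/2 = 24085 km.
Transfer time t = π√(a_t³/μ) = π√((24085)³ / 3.986×10^5) = 18600 s.
Converting: 18600 s ÷ 3600 s/hour = 5.17 hours.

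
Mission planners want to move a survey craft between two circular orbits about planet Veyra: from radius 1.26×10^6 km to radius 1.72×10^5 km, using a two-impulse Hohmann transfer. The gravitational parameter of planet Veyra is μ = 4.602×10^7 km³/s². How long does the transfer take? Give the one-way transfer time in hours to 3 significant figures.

The Hohmann ellipse has a_t = (r₁ + r₂)/2 = 7.160×10^5 km.
Half the transfer-orbit period gives t = π√(a_t³/μ) = 2.806×10^5 s.
Converting: 2.806×10^5 s ÷ 3600 s/hour = 77.9 hours.

t = 77.9 hours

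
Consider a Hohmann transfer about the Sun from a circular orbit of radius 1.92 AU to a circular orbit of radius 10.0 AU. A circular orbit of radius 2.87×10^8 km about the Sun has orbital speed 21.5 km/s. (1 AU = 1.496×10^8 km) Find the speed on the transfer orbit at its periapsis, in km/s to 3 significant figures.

v = 27.8 km/s

From the circular-orbit relation v² = μ/r at r = 2.87×10^8 km: μ = v²r = (21.5)² × 2.87×10^8 = 1.32666×10^11 km³/s².
In km: r₁ = 1.92 × 1.496×10^8 = 2.87232×10^8 km; r₂ = 10.0 × 1.496×10^8 = 1.496×10^9 km.
Semi-major axis of the transfer orbit: a_t = (2.87232×10^8 + 1.496×10^9)/2 = 8.91616×10^8 km.
At periapsis, r = 2.87232×10^8 km.
Vis-viva: v = √[μ(2/r − 1/a_t)] = √[1.32666×10^11 × (2/2.87232×10^8 − 1/8.91616×10^8)] = 27.84 km/s.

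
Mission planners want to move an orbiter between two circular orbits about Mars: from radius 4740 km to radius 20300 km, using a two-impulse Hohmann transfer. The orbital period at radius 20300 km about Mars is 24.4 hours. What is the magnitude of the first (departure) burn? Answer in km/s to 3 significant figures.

From Kepler's third law T² = 4π²r³/μ at r = 20300 km, T = 24.4 hours = 24.4 × 3600 s = 87840 s: μ = 4π²r³/T² = 42801.9 km³/s².
Semi-major axis of the transfer orbit: a_t = (4740 + 20300)/2 = 12520 km.
Circular speed at r = 4740 km: v_c = √(μ/r) = 3.0050 km/s.
Vis-viva on the transfer ellipse at r = 4740 km gives v_t = √[μ(2/r − 1/a_t)] = 3.8264 km/s.
Δv₁ = |v_t − v_c| = |3.8264 − 3.0050| = 0.8214 km/s.

Δv₁ = 0.821 km/s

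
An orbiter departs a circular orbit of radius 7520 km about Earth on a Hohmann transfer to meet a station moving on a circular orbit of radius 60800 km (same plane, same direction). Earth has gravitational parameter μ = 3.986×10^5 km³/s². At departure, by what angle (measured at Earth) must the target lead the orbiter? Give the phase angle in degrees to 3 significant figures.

φ = 104°

The Hohmann ellipse has a_t = (r₁ + r₂)/2 = 34160 km.
The half-period of the transfer ellipse is t = π√(a_t³/μ) = 31420 s.
Target angular speed ω₂ = √(μ/r₂³) = 4.211×10^-5 rad/s.
Angle swept by the target during transfer: ω₂·t = 1.323 rad = 75.80°.
Arrival is 180° from departure on the ellipse, so φ = 180° − 75.80° = 104°.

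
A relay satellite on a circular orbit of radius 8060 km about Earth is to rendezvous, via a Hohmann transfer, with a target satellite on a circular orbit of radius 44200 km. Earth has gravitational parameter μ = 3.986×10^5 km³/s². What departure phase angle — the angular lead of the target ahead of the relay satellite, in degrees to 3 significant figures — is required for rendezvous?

φ = 98.2°

Transfer-ellipse semi-major axis a_t = (r₁ + r₂)/2 = (8060 + 44200)/2 = 26130 km.
The half-period of the transfer ellipse is t = π√(a_t³/μ) = 21020 s.
Target angular speed ω₂ = √(μ/r₂³) = 6.794×10^-5 rad/s.
Angle swept by the target during transfer: ω₂·t = 1.428 rad = 81.82°.
Arrival is 180° from departure on the ellipse, so φ = 180° − 81.82° = 98.2°.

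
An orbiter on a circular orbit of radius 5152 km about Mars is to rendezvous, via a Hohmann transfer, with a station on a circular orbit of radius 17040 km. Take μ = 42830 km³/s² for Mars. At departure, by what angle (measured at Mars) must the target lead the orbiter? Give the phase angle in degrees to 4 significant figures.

Semi-major axis of the transfer orbit: a_t = (5152 + 17040)/2 = 11096 km.
The half-period of the transfer ellipse is t = π√(a_t³/μ) = 17743 s.
Target angular speed ω₂ = √(μ/r₂³) = 9.3040×10^-5 rad/s.
Angle swept by the target during transfer: ω₂·t = 1.6508 rad = 94.58°.
Arrival is 180° from departure on the ellipse, so φ = 180° − 94.58° = 85.42°.

φ = 85.42°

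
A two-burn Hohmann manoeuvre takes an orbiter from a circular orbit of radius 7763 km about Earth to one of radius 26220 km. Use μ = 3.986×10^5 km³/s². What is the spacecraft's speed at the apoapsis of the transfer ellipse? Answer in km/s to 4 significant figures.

The Hohmann ellipse has a_t = (r₁ + r₂)/2 = 16991.5 km.
The apoapsis of the transfer ellipse is at r = 26220 km.
Vis-viva: v = √[μ(2/r − 1/a_t)] = √[3.986×10^5 × (2/26220 − 1/16991.5)] = 2.635 km/s.

v = 2.635 km/s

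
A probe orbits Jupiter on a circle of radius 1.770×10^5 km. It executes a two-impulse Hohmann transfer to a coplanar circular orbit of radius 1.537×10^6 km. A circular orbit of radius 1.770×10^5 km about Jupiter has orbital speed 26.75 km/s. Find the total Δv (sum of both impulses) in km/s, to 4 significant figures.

From the circular-orbit relation v² = μ/r at r = 1.770×10^5 km: μ = v²r = (26.75)² × 1.770×10^5 = 1.26655×10^8 km³/s².
The Hohmann ellipse has a_t = (r₁ + r₂)/2 = 8.570×10^5 km.
Circular speed at r₁: v₁ = √(μ/r₁) = √(1.26655×10^8/1.770×10^5) = 26.750 km/s.
Transfer-orbit speed at r₁ (v² = μ(2/r − 1/a)): v_p = √[μ(2/r₁ − 1/a_t)] = 35.824 km/s.
First burn Δv₁ = |v_p − v₁| = 9.074 km/s.
Circular speed at r₂: v₂ = √(μ/r₂) = 9.0777 km/s.
Transfer-orbit speed at r₂: v_a = √[μ(2/r₂ − 1/a_t)] = 4.1254 km/s.
Second burn Δv₂ = |v₂ − v_a| = 4.952 km/s.
Δv = Δv₁ + Δv₂ = 9.074 + 4.952 = 14.03 km/s.

Δv = 14.03 km/s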